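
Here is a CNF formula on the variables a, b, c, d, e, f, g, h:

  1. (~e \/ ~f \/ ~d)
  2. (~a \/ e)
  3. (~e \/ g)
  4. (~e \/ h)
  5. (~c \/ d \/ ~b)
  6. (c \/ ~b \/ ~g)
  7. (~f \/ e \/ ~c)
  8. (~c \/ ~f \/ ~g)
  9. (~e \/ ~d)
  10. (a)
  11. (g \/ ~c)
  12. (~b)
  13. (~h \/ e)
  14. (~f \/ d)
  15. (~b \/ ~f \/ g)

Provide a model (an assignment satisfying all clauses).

a = True, b = False, c = True, d = False, e = True, f = False, g = True, h = True

The clause (a) is unit: a must be True.
Unit propagation: (e) forces e = True.
The clause (g) is unit: g must be True.
Unit propagation: (h) forces h = True.
The clause (~d) is unit: d must be False.
Unit propagation: (~b) forces b = False.
Unit propagation: (~f) forces f = False.
c is now unconstrained; take c = True.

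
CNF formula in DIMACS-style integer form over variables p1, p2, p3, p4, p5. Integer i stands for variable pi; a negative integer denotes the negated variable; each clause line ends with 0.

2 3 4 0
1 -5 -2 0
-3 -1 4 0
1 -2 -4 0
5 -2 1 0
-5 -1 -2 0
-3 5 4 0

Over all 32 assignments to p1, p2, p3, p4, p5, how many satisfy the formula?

Split on p1, then p2.
  p1=T, p2=T: remaining (p3,p4,p5) ∈ {(F,F,F); (F,T,F); (T,T,F)} — 3.
  p1=T, p2=F: remaining (p3,p4,p5) ∈ {(F,T,F); (F,T,T); (T,T,F); (T,T,T)} — 4.
  p1=F, p2=T: a clause becomes empty — 0.
  p1=F, p2=F: 5 of the 8 assignments to (p3,p4,p5) work.
Total: 3 + 4 + 0 + 5 = 12.

12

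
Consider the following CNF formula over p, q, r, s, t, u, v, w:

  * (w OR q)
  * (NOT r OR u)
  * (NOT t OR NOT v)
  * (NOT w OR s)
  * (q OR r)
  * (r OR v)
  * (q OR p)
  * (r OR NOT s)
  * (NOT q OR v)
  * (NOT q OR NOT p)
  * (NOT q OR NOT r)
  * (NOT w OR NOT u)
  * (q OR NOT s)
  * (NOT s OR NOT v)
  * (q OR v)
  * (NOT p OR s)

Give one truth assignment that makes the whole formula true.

t occurs only negated in the remaining clauses — set t = False.
Set p = False and propagate.
  then q is forced to True.
  then v is forced to True.
  then r is forced to False.
  then s is forced to False.
  then w is forced to False.
u is now unconstrained; take u = False.
Check each clause:
  1. (w OR q) — q is true.
  2. (NOT r OR u) — NOT r is true.
  3. (NOT v OR NOT t) — NOT t is true.
  4. (NOT w OR s) — NOT w is true.
  5. (r OR q) — q is true.
  6. (r OR v) — v is true.
  7. (q OR p) — q is true.
  8. (r OR NOT s) — NOT s is true.
  9. (NOT q OR v) — v is true.
  10. (NOT p OR NOT q) — NOT p is true.
  11. (NOT q OR NOT r) — NOT r is true.
  12. (NOT w OR NOT u) — NOT w is true.
  13. (NOT s OR q) — q is true.
  14. (NOT v OR NOT s) — NOT s is true.
  15. (q OR v) — q is true.
  16. (NOT p OR s) — NOT p is true.

p=False, q=True, r=False, s=False, t=False, u=False, v=True, w=False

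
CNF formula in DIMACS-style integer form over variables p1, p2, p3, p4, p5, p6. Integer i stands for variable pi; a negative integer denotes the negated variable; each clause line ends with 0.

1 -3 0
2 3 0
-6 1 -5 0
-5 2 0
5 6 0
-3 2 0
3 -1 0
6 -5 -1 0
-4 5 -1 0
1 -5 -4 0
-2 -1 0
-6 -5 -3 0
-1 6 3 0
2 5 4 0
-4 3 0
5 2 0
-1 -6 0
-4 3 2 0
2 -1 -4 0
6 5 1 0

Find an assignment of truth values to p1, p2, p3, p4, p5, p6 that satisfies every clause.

p1=F, p2=T, p3=F, p4=F, p5=F, p6=T

Branch on p1: take p1 = False.
  then p3 is forced to False.
  then p2 is forced to True.
  then p4 is forced to False.
The remaining clauses are satisfied by p5 = False, p6 = True.
Every clause has at least one true literal under this assignment.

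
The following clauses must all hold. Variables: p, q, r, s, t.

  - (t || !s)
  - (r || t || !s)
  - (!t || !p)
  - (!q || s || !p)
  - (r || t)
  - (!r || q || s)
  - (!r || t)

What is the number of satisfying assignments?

7

Satisfying assignments:
  p=0 q=0 r=0 s=0 t=1
  p=0 q=0 r=0 s=1 t=1
  p=0 q=0 r=1 s=1 t=1
  p=0 q=1 r=0 s=0 t=1
  p=0 q=1 r=0 s=1 t=1
  p=0 q=1 r=1 s=0 t=1
  p=0 q=1 r=1 s=1 t=1
Count: 7.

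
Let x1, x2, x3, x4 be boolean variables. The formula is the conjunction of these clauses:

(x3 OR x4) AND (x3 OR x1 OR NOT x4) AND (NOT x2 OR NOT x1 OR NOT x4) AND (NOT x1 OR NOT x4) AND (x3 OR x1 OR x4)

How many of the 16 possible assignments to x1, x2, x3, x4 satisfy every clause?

The models are:
  x1=0 x2=0 x3=1 x4=0
  x1=0 x2=0 x3=1 x4=1
  x1=0 x2=1 x3=1 x4=0
  x1=0 x2=1 x3=1 x4=1
  x1=1 x2=0 x3=1 x4=0
  x1=1 x2=1 x3=1 x4=0
That's 6 in total.

6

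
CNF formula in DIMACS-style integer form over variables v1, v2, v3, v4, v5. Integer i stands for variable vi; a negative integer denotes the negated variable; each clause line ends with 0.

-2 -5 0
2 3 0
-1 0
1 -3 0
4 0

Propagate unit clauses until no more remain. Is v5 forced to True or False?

Unit clause (¬v1) sets v1 = False.
In (v1 ∨ ¬v3), v1 is now false; ¬v3 must hold, so v3 = False.
From (v3 ∨ v2) and v3 = False: v2 = True.
(¬v2 ∨ ¬v5) with v2 = True leaves only ¬v5, so v5 = False.

False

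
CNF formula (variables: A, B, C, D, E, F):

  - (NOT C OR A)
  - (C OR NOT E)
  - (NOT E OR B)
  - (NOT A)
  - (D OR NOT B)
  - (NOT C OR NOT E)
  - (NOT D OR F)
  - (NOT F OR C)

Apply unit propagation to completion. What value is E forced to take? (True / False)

Unit clause (NOT A) sets A = False.
(A OR NOT C) with A = False leaves only NOT C, so C = False.
From (C OR NOT E) and C = False: E = False.

False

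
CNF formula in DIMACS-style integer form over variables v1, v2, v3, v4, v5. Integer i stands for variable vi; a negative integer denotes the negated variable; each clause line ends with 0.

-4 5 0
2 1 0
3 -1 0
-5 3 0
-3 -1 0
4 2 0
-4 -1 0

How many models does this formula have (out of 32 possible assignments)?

4

Satisfying assignments:
  v1=F v2=T v3=F v4=F v5=F
  v1=F v2=T v3=T v4=F v5=F
  v1=F v2=T v3=T v4=F v5=T
  v1=F v2=T v3=T v4=T v5=T
Count: 4.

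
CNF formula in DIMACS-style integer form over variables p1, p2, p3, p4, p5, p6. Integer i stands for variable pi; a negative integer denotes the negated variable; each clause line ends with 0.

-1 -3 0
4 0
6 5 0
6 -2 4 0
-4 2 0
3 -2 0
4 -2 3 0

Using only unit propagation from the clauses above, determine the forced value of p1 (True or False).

(p4) stands alone — p4 = True.
In (!p4 || p2), !p4 is now false; p2 must hold, so p2 = True.
In (!p2 || p3), !p2 is now false; p3 must hold, so p3 = True.
In (!p1 || !p3), !p3 is now false; !p1 must hold, so p1 = False.

False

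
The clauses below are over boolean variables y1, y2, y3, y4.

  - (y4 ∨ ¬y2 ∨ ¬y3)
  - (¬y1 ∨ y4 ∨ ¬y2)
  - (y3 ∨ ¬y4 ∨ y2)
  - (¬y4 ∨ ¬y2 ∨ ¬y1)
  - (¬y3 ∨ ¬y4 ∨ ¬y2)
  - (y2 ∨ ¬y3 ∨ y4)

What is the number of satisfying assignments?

Satisfying assignments:
  y1=0 y2=0 y3=0 y4=0
  y1=0 y2=0 y3=1 y4=1
  y1=0 y2=1 y3=0 y4=0
  y1=0 y2=1 y3=0 y4=1
  y1=1 y2=0 y3=0 y4=0
  y1=1 y2=0 y3=1 y4=1
Count: 6.

6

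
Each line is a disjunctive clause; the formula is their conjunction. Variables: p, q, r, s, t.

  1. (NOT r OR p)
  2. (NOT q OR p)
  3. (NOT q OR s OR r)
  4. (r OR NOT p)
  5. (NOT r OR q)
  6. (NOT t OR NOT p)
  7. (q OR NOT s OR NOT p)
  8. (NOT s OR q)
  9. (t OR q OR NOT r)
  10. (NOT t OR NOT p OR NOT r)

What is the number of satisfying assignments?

4

The models are:
  p=F q=F r=F s=F t=F
  p=F q=F r=F s=F t=T
  p=T q=T r=T s=F t=F
  p=T q=T r=T s=T t=F
That's 4 in total.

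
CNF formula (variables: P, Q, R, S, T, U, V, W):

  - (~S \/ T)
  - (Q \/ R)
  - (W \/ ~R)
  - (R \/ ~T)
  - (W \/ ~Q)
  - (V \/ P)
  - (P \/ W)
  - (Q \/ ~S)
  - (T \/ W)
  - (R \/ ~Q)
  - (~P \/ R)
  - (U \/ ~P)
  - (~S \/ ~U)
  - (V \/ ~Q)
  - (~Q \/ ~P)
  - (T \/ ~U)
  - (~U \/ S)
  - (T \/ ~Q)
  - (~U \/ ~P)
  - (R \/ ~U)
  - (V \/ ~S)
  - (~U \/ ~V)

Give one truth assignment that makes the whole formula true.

P=False, Q=False, R=True, S=False, T=False, U=False, V=True, W=True

Check each clause:
  1. (T \/ ~S) — ~S is true.
  2. (Q \/ R) — R is true.
  3. (~R \/ W) — W is true.
  4. (~T \/ R) — R is true.
  5. (~Q \/ W) — W is true.
  6. (P \/ V) — V is true.
  7. (P \/ W) — W is true.
  8. (~S \/ Q) — ~S is true.
  9. (W \/ T) — W is true.
  10. (~Q \/ R) — R is true.
  11. (~P \/ R) — R is true.
  12. (~P \/ U) — ~P is true.
  13. (~U \/ ~S) — ~U is true.
  14. (~Q \/ V) — ~Q is true.
  15. (~P \/ ~Q) — ~Q is true.
  16. (T \/ ~U) — ~U is true.
  17. (~U \/ S) — ~U is true.
  18. (~Q \/ T) — ~Q is true.
  19. (~P \/ ~U) — ~U is true.
  20. (~U \/ R) — ~U is true.
  21. (V \/ ~S) — ~S is true.
  22. (~V \/ ~U) — ~U is true.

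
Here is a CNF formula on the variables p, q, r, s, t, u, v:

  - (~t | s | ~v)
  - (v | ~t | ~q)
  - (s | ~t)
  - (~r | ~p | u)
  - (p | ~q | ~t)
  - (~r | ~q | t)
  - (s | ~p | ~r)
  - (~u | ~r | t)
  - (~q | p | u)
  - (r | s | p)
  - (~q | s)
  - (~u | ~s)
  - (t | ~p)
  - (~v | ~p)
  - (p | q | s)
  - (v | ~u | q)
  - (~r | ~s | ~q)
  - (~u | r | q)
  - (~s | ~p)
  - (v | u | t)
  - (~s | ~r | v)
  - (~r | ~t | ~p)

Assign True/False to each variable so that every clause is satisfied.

p=F  q=F  r=F  s=T  t=F  u=F  v=T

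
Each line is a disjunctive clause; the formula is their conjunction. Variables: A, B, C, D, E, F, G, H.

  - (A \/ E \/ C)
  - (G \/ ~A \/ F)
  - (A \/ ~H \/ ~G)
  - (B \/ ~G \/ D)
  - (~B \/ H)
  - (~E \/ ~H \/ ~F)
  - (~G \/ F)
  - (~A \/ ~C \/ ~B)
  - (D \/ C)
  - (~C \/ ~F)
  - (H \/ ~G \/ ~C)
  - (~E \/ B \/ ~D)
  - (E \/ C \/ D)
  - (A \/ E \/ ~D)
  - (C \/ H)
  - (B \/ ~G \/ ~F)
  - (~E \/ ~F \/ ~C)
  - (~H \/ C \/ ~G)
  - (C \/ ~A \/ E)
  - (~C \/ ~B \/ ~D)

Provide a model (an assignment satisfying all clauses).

Try A = False.
Try B = True.
  then H is forced to True.
  then G is forced to False.
Try C = True.
  then F is forced to False.
  then D is forced to False.
E is now unconstrained; take E = True.
Check each clause:
  1. (C \/ E \/ A) — C is true.
  2. (G \/ F \/ ~A) — ~A is true.
  3. (~G \/ A \/ ~H) — ~G is true.
  4. (~G \/ D \/ B) — ~G is true.
  5. (H \/ ~B) — H is true.
  6. (~H \/ ~E \/ ~F) — ~F is true.
  7. (F \/ ~G) — ~G is true.
  8. (~A \/ ~C \/ ~B) — ~A is true.
  9. (C \/ D) — C is true.
  10. (~F \/ ~C) — ~F is true.
  11. (H \/ ~C \/ ~G) — H is true.
  12. (~E \/ B \/ ~D) — B is true.
  13. (E \/ C \/ D) — C is true.
  14. (A \/ E \/ ~D) — ~D is true.
  15. (H \/ C) — H is true.
  16. (~G \/ B \/ ~F) — ~G is true.
  17. (~C \/ ~E \/ ~F) — ~F is true.
  18. (C \/ ~H \/ ~G) — ~G is true.
  19. (~A \/ C \/ E) — C is true.
  20. (~C \/ ~B \/ ~D) — ~D is true.

A = False, B = True, C = True, D = False, E = True, F = False, G = False, H = True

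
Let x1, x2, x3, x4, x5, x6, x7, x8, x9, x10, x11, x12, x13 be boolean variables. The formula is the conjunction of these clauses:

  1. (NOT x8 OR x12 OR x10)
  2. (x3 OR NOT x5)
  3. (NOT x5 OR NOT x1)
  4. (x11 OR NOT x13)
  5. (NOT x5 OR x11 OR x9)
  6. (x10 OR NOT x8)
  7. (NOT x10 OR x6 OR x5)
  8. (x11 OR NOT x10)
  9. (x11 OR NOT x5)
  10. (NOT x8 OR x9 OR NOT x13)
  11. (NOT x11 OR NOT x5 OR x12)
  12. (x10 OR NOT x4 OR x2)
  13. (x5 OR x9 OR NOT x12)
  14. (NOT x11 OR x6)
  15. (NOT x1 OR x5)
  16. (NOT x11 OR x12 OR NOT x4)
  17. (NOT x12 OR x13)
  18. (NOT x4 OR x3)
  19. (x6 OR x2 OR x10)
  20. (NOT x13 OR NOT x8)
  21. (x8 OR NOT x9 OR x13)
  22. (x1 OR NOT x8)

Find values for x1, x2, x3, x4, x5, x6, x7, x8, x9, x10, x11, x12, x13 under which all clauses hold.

Pure literal: x3 appears only positively; assign x3 = True.
Pure literal: x4 appears only negated; assign x4 = False.
Branch on x1: take x1 = False.
  then x8 is forced to False.
Set x2 = False and propagate.
Try x5 = False.
For the remaining variables, x6 = True, x7 = True, x9 = False, x10 = False, x11 = True, x12 = False, x13 = False works.

x1=F, x2=F, x3=T, x4=F, x5=F, x6=T, x7=T, x8=F, x9=F, x10=F, x11=T, x12=F, x13=F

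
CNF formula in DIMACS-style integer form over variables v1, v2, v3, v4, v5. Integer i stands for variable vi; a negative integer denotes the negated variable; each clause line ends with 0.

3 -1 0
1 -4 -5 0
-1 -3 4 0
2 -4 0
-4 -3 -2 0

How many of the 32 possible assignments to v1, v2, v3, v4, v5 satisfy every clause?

Case analysis on v4 and v1:
  v4=1, v1=1: a clause becomes empty — 0.
  v4=1, v1=0: remaining (v2,v3,v5) ∈ {(1,0,0)} — 1.
  v4=0, v1=1: a clause becomes empty — 0.
  v4=0, v1=0: v2, v3, v5 free → 2^3 = 8.
Total: 0 + 1 + 0 + 8 = 9.

9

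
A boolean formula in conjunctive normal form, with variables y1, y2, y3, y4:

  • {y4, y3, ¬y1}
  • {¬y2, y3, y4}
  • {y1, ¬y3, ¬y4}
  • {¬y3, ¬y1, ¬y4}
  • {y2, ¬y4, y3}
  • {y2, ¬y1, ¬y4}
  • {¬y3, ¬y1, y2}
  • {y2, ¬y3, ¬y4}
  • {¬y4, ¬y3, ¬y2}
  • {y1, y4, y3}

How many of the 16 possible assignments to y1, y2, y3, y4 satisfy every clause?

5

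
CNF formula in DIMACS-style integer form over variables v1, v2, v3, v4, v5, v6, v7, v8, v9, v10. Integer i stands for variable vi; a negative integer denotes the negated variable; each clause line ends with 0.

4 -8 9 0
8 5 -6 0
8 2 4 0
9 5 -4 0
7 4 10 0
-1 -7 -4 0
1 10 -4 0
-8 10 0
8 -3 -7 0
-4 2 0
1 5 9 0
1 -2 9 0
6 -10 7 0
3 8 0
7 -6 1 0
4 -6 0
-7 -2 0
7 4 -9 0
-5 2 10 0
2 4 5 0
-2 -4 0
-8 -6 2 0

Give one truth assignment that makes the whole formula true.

Try v1 = False.
For the remaining variables, v2 = False, v3 = False, v4 = False, v5 = True, v6 = False, v7 = True, v8 = True, v9 = True, v10 = True works.

v1 = F, v2 = F, v3 = F, v4 = F, v5 = T, v6 = F, v7 = T, v8 = T, v9 = T, v10 = T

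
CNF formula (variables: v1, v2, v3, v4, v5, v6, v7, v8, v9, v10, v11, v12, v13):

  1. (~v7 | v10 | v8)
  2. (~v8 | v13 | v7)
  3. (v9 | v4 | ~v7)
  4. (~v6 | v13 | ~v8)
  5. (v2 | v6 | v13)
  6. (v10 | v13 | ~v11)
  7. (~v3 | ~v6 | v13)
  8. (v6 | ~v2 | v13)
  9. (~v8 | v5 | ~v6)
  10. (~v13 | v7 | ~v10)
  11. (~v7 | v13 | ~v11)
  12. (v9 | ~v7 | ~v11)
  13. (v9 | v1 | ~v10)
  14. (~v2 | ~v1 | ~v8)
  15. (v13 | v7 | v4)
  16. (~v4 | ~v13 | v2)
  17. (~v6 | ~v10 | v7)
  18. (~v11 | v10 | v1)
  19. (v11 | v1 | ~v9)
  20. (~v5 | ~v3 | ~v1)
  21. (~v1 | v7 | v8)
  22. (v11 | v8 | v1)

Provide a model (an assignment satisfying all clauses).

v1 = False, v2 = False, v3 = True, v4 = False, v5 = False, v6 = False, v7 = True, v8 = True, v9 = True, v10 = True, v11 = True, v12 = False, v13 = True

Try v1 = False.
Branch on v2: take v2 = False.
Try v3 = True.
The remaining clauses are satisfied by v4 = False, v5 = False, v6 = False, v7 = True, v8 = True, v9 = True, v10 = True, v11 = True, v12 = False, v13 = True.
Every clause has at least one true literal under this assignment.
Check each clause:
  1. (v8 | ~v7 | v10) — v8 is true.
  2. (~v8 | v13 | v7) — v13 is true.
  3. (v9 | ~v7 | v4) — v9 is true.
  4. (~v8 | v13 | ~v6) — ~v6 is true.
  5. (v2 | v13 | v6) — v13 is true.
  6. (v10 | ~v11 | v13) — v10 is true.
  7. (~v6 | ~v3 | v13) — ~v6 is true.
  8. (~v2 | v13 | v6) — v13 is true.
  9. (~v8 | ~v6 | v5) — ~v6 is true.
  10. (v7 | ~v13 | ~v10) — v7 is true.
  11. (~v7 | v13 | ~v11) — v13 is true.
  12. (~v11 | v9 | ~v7) — v9 is true.
  13. (~v10 | v1 | v9) — v9 is true.
  14. (~v1 | ~v8 | ~v2) — ~v1 is true.
  15. (v7 | v4 | v13) — v13 is true.
  16. (v2 | ~v13 | ~v4) — ~v4 is true.
  17. (v7 | ~v10 | ~v6) — ~v6 is true.
  18. (~v11 | v1 | v10) — v10 is true.
  19. (~v9 | v11 | v1) — v11 is true.
  20. (~v3 | ~v1 | ~v5) — ~v5 is true.
  21. (v7 | v8 | ~v1) — v8 is true.
  22. (v11 | v8 | v1) — v8 is true.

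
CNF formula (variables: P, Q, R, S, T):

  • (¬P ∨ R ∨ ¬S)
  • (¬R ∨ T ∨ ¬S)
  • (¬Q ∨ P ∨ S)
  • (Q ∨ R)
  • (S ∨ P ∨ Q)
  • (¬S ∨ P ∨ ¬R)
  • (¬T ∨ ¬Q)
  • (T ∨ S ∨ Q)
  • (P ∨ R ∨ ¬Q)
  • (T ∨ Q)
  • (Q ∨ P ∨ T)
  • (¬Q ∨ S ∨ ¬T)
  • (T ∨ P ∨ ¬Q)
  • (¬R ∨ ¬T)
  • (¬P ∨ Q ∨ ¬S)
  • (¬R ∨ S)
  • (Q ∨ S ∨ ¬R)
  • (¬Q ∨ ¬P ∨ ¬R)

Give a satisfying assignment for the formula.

P=1, Q=1, R=0, S=0, T=0

Check each clause:
  1. (R ∨ ¬P ∨ ¬S) — ¬S is true.
  2. (T ∨ ¬S ∨ ¬R) — ¬R is true.
  3. (¬Q ∨ S ∨ P) — P is true.
  4. (Q ∨ R) — Q is true.
  5. (P ∨ S ∨ Q) — P is true.
  6. (¬S ∨ ¬R ∨ P) — P is true.
  7. (¬T ∨ ¬Q) — ¬T is true.
  8. (Q ∨ S ∨ T) — Q is true.
  9. (¬Q ∨ R ∨ P) — P is true.
  10. (T ∨ Q) — Q is true.
  11. (P ∨ T ∨ Q) — P is true.
  12. (¬T ∨ S ∨ ¬Q) — ¬T is true.
  13. (¬Q ∨ T ∨ P) — P is true.
  14. (¬R ∨ ¬T) — ¬T is true.
  15. (¬S ∨ Q ∨ ¬P) — Q is true.
  16. (S ∨ ¬R) — ¬R is true.
  17. (¬R ∨ S ∨ Q) — Q is true.
  18. (¬Q ∨ ¬P ∨ ¬R) — ¬R is true.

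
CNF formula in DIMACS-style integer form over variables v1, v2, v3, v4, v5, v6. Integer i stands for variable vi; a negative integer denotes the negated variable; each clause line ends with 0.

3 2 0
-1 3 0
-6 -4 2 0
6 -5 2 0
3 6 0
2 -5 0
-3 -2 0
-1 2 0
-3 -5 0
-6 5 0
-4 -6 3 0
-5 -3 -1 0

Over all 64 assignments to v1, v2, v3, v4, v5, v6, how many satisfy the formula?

3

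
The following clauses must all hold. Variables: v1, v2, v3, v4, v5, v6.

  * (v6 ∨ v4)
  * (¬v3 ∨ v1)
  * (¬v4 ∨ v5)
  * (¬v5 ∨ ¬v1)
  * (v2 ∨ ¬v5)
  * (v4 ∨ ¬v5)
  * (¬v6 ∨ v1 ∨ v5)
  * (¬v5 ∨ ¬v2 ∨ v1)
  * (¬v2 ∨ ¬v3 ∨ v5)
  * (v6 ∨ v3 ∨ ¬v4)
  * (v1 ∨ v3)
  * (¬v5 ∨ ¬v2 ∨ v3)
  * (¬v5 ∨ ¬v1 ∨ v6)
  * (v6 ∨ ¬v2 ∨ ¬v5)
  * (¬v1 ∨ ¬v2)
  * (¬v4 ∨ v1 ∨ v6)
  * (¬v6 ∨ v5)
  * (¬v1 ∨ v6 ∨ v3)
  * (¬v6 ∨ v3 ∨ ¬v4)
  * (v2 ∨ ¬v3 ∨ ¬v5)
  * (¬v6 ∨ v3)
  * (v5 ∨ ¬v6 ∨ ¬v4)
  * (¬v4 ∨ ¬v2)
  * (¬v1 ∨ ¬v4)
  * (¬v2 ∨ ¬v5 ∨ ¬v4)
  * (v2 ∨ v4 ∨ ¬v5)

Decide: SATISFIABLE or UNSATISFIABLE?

v5 = True:
  propagation gives v1=False, v3=False; an empty clause results — contradiction.
v5 = False:
  propagation gives v4=False, v6=True; an empty clause results — contradiction.
Every branch closes, so no satisfying assignment exists.

UNSATISFIABLE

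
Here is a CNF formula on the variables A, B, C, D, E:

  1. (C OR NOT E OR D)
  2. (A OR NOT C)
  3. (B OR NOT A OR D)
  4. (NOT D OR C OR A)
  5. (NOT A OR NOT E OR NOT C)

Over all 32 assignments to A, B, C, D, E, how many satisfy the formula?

10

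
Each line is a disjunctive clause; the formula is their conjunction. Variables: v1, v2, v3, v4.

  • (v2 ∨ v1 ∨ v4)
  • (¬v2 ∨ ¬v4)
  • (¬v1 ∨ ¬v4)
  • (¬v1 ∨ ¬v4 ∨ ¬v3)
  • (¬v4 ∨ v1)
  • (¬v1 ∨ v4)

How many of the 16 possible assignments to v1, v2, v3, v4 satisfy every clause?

The models are:
  v1=F v2=T v3=F v4=F
  v1=F v2=T v3=T v4=F
Count: 2.

2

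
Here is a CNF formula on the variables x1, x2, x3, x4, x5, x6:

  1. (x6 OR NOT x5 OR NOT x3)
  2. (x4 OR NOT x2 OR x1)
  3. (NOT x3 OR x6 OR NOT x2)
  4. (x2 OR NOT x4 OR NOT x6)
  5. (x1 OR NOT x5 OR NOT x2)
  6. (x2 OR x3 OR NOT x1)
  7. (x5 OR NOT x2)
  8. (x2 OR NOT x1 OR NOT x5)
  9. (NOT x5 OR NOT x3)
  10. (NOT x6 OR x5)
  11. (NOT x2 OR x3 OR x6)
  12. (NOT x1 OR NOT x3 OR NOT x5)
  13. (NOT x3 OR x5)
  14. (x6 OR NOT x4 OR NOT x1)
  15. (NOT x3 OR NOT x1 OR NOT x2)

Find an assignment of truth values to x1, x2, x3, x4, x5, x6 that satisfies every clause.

x1=True  x2=True  x3=False  x4=False  x5=True  x6=True

Check each clause:
  1. (NOT x3 OR x6 OR NOT x5) — NOT x3 is true.
  2. (NOT x2 OR x1 OR x4) — x1 is true.
  3. (NOT x3 OR x6 OR NOT x2) — NOT x3 is true.
  4. (NOT x6 OR x2 OR NOT x4) — x2 is true.
  5. (NOT x2 OR x1 OR NOT x5) — x1 is true.
  6. (x3 OR NOT x1 OR x2) — x2 is true.
  7. (NOT x2 OR x5) — x5 is true.
  8. (NOT x1 OR NOT x5 OR x2) — x2 is true.
  9. (NOT x5 OR NOT x3) — NOT x3 is true.
  10. (x5 OR NOT x6) — x5 is true.
  11. (x3 OR NOT x2 OR x6) — x6 is true.
  12. (NOT x5 OR NOT x1 OR NOT x3) — NOT x3 is true.
  13. (x5 OR NOT x3) — x5 is true.
  14. (NOT x1 OR NOT x4 OR x6) — NOT x4 is true.
  15. (NOT x1 OR NOT x3 OR NOT x2) — NOT x3 is true.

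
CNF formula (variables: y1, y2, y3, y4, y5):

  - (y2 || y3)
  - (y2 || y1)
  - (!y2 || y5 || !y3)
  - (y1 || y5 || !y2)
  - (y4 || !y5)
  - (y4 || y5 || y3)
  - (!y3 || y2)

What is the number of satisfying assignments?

Satisfying assignments:
  y1=0 y2=1 y3=0 y4=1 y5=1
  y1=0 y2=1 y3=1 y4=1 y5=1
  y1=1 y2=1 y3=0 y4=1 y5=0
  y1=1 y2=1 y3=0 y4=1 y5=1
  y1=1 y2=1 y3=1 y4=1 y5=1
That's 5 in total.

5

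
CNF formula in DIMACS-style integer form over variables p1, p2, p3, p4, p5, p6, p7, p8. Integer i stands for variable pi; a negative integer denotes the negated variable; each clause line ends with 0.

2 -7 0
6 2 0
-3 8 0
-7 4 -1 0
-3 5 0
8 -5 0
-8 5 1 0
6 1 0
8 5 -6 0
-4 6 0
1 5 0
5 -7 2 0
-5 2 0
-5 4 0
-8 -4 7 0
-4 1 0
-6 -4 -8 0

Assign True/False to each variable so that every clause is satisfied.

p1=True  p2=True  p3=False  p4=False  p5=False  p6=True  p7=False  p8=True

Check each clause:
  1. (~p7 | p2) — ~p7 is true.
  2. (p6 | p2) — p2 is true.
  3. (~p3 | p8) — p8 is true.
  4. (~p7 | ~p1 | p4) — ~p7 is true.
  5. (~p3 | p5) — ~p3 is true.
  6. (p8 | ~p5) — p8 is true.
  7. (p5 | ~p8 | p1) — p1 is true.
  8. (p1 | p6) — p1 is true.
  9. (p5 | ~p6 | p8) — p8 is true.
  10. (~p4 | p6) — ~p4 is true.
  11. (p1 | p5) — p1 is true.
  12. (p2 | p5 | ~p7) — ~p7 is true.
  13. (p2 | ~p5) — p2 is true.
  14. (p4 | ~p5) — ~p5 is true.
  15. (~p4 | p7 | ~p8) — ~p4 is true.
  16. (~p4 | p1) — p1 is true.
  17. (~p6 | ~p8 | ~p4) — ~p4 is true.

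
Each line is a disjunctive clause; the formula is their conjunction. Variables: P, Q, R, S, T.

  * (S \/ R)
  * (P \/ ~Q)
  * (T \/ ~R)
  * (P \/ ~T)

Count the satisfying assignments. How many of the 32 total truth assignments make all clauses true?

9

Split on P, then R.
  P=T, R=T: remaining (Q,S,T) ∈ {(F,F,T); (F,T,T); (T,F,T); (T,T,T)} — 4.
  P=T, R=F: remaining (Q,S,T) ∈ {(F,T,F); (F,T,T); (T,T,F); (T,T,T)} — 4.
  P=F, R=T: a clause becomes empty — 0.
  P=F, R=F: remaining (Q,S,T) ∈ {(F,T,F)} — 1.
Total: 4 + 4 + 0 + 1 = 9.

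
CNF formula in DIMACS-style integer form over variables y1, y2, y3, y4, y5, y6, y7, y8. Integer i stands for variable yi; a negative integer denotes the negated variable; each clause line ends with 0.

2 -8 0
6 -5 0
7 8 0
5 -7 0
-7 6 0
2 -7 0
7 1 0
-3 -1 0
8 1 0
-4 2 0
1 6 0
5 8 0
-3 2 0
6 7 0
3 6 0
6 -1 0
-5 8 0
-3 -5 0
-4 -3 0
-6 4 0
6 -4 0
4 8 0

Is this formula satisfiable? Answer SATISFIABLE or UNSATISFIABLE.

SATISFIABLE

y2 occurs only positively in the remaining clauses — set y2 = True.
Try y1 = True.
  then y3 is forced to False.
  then y6 is forced to True.
  then y4 is forced to True.
Set y5 = True and propagate.
  then y8 is forced to True.
y7 is now unconstrained; take y7 = True.
So y1=T, y2=T, y3=F, y4=T, y5=T, y6=T, y7=T, y8=T is a satisfying assignment.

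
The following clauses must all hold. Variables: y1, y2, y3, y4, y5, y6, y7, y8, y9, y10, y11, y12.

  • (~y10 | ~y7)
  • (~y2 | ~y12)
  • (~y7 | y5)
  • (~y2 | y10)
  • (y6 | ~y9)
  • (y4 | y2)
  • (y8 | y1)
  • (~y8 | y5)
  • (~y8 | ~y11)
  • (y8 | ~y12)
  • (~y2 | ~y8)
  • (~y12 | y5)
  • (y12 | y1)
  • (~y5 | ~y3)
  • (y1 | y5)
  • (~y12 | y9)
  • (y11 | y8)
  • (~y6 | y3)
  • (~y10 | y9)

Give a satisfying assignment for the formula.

Pure literal: y1 appears only positively; assign y1 = True.
Pure literal: y4 appears only positively; assign y4 = True.
Branch on y2: take y2 = False.
Set y3 = True and propagate.
  then y5 is forced to False.
  then y7 is forced to False.
  then y8 is forced to False.
  then y12 is forced to False.
  then y11 is forced to True.
The remaining clauses are satisfied by y6 = False, y9 = False, y10 = False.

y1=True, y2=False, y3=True, y4=True, y5=False, y6=False, y7=False, y8=False, y9=False, y10=False, y11=True, y12=False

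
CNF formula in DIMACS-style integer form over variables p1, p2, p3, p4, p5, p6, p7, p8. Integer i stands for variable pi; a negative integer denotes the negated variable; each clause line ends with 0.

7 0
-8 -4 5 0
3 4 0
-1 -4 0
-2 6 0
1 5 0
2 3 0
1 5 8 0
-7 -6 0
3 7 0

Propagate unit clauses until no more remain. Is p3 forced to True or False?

(p7) is a unit clause: p7 = True.
(!p6 || !p7) with p7 = True leaves only !p6, so p6 = False.
In (!p2 || p6), p6 is now false; !p2 must hold, so p2 = False.
In (p3 || p2), p2 is now false; p3 must hold, so p3 = True.

True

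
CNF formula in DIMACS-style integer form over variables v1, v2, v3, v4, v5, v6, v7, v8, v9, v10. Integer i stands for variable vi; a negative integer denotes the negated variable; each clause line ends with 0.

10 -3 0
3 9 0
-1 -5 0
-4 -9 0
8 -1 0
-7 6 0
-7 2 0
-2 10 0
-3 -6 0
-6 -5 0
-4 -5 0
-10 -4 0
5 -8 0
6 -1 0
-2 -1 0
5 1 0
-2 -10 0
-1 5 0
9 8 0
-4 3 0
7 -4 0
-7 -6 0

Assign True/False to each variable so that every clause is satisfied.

Pure literal: v4 appears only negated; assign v4 = False.
Try v1 = False.
  then v5 is forced to True.
  then v6 is forced to False.
  then v7 is forced to False.
Try v2 = False.
Set v3 = True and propagate.
  then v10 is forced to True.
The remaining clauses are satisfied by v8 = True, v9 = True.

v1=F, v2=F, v3=T, v4=F, v5=T, v6=F, v7=F, v8=T, v9=T, v10=T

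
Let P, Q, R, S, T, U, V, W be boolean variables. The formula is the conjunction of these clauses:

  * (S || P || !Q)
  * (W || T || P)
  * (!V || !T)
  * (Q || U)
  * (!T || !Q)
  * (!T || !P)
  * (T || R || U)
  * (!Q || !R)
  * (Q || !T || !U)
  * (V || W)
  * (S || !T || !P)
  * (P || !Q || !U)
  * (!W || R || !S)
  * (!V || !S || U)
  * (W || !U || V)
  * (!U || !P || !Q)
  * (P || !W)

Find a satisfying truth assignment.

P=True  Q=False  R=False  S=False  T=False  U=True  V=True  W=False

Try P = True.
  then T is forced to False.
Try Q = False.
  then U is forced to True.
Try R = False.
For the remaining variables, S = False, V = True, W = False works.
Check each clause:
  1. (P || !Q || S) — P is true.
  2. (W || P || T) — P is true.
  3. (!V || !T) — !T is true.
  4. (U || Q) — U is true.
  5. (!T || !Q) — !T is true.
  6. (!P || !T) — !T is true.
  7. (U || R || T) — U is true.
  8. (!R || !Q) — !R is true.
  9. (!T || Q || !U) — !T is true.
  10. (W || V) — V is true.
  11. (!P || S || !T) — !T is true.
  12. (!U || !Q || P) — P is true.
  13. (R || !S || !W) — !W is true.
  14. (!V || U || !S) — !S is true.
  15. (W || V || !U) — V is true.
  16. (!P || !Q || !U) — !Q is true.
  17. (P || !W) — !W is true.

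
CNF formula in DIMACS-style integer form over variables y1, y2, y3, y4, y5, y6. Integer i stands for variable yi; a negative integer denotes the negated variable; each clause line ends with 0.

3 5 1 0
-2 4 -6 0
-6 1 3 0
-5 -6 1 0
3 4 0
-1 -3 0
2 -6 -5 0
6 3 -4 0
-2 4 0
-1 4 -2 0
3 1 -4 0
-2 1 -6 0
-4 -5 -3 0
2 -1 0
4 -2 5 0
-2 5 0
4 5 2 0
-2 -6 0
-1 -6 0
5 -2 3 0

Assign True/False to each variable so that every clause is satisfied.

y1=False, y2=False, y3=True, y4=True, y5=False, y6=True

Try y1 = False.
Try y2 = False.
For the remaining variables, y3 = True, y4 = True, y5 = False, y6 = True works.
Check each clause:
  1. (y1 \/ y5 \/ y3) — y3 is true.
  2. (y4 \/ ~y2 \/ ~y6) — y4 is true.
  3. (y3 \/ ~y6 \/ y1) — y3 is true.
  4. (~y5 \/ ~y6 \/ y1) — ~y5 is true.
  5. (y4 \/ y3) — y3 is true.
  6. (~y3 \/ ~y1) — ~y1 is true.
  7. (~y5 \/ ~y6 \/ y2) — ~y5 is true.
  8. (y3 \/ ~y4 \/ y6) — y3 is true.
  9. (~y2 \/ y4) — y4 is true.
  10. (y4 \/ ~y2 \/ ~y1) — y4 is true.
  11. (y3 \/ ~y4 \/ y1) — y3 is true.
  12. (y1 \/ ~y6 \/ ~y2) — ~y2 is true.
  13. (~y3 \/ ~y4 \/ ~y5) — ~y5 is true.
  14. (y2 \/ ~y1) — ~y1 is true.
  15. (y4 \/ ~y2 \/ y5) — y4 is true.
  16. (y5 \/ ~y2) — ~y2 is true.
  17. (y2 \/ y4 \/ y5) — y4 is true.
  18. (~y6 \/ ~y2) — ~y2 is true.
  19. (~y6 \/ ~y1) — ~y1 is true.
  20. (y3 \/ ~y2 \/ y5) — y3 is true.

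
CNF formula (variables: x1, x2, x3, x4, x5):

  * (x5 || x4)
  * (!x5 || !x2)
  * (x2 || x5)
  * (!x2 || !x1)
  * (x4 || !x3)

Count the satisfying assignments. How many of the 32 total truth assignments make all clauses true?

8

The models are:
  x1=F x2=F x3=F x4=F x5=T
  x1=F x2=F x3=F x4=T x5=T
  x1=F x2=F x3=T x4=T x5=T
  x1=F x2=T x3=F x4=T x5=F
  x1=F x2=T x3=T x4=T x5=F
  x1=T x2=F x3=F x4=F x5=T
  x1=T x2=F x3=F x4=T x5=T
  x1=T x2=F x3=T x4=T x5=T
That's 8 in total.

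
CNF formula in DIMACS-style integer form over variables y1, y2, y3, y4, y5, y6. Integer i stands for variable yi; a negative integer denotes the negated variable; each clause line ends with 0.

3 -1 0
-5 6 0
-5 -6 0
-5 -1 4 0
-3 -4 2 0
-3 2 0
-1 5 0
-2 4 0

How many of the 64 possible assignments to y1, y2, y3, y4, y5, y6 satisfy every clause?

Case analysis on y5 and y1:
  y5=1, y1=1: a clause becomes empty — 0.
  y5=1, y1=0: a clause becomes empty — 0.
  y5=0, y1=1: a clause becomes empty — 0.
  y5=0, y1=0: y6 free; 4 ways for (y2,y3,y4) × 2^1 = 8.
Total: 0 + 0 + 0 + 8 = 8.

8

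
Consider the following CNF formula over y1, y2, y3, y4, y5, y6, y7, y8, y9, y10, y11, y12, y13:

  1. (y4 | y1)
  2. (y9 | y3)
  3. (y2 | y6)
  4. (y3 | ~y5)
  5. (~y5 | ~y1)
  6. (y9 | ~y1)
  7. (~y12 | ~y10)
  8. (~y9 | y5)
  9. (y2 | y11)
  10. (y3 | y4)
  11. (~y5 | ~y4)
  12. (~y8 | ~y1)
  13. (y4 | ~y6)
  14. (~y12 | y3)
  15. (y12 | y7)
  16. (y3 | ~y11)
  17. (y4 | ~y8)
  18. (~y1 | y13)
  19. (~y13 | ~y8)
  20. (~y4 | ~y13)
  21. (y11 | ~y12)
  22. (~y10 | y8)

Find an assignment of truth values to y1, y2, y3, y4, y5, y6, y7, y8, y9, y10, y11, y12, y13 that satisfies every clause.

Pure literal: y2 appears only positively; assign y2 = True.
Pure literal: y3 appears only positively; assign y3 = True.
Branch on y1: take y1 = False.
  then y4 is forced to True.
  then y5 is forced to False.
  then y9 is forced to False.
  then y13 is forced to False.
Set y7 = True and propagate.
The remaining clauses are satisfied by y6 = True, y8 = True, y10 = False, y11 = True, y12 = True.
Every clause has at least one true literal under this assignment.

y1=False, y2=True, y3=True, y4=True, y5=False, y6=True, y7=True, y8=True, y9=False, y10=False, y11=True, y12=True, y13=False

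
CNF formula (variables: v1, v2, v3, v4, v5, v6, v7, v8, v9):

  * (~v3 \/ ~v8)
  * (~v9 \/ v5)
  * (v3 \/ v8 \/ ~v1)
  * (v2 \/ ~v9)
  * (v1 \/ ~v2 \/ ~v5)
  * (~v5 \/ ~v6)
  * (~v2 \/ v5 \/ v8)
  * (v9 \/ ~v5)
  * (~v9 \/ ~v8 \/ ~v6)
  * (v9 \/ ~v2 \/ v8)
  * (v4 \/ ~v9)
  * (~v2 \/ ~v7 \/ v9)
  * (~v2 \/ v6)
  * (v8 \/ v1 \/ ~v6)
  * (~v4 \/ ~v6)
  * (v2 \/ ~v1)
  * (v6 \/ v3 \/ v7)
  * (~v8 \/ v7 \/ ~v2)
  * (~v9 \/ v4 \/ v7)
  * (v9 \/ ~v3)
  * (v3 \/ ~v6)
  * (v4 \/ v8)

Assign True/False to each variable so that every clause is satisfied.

Set v1 = False and propagate.
Branch on v2: take v2 = False.
  then v9 is forced to False.
  then v5 is forced to False.
  then v3 is forced to False.
  then v6 is forced to False.
  then v7 is forced to True.
The remaining clauses are satisfied by v4 = True, v8 = True.
Every clause has at least one true literal under this assignment.

v1=0  v2=0  v3=0  v4=1  v5=0  v6=0  v7=1  v8=1  v9=0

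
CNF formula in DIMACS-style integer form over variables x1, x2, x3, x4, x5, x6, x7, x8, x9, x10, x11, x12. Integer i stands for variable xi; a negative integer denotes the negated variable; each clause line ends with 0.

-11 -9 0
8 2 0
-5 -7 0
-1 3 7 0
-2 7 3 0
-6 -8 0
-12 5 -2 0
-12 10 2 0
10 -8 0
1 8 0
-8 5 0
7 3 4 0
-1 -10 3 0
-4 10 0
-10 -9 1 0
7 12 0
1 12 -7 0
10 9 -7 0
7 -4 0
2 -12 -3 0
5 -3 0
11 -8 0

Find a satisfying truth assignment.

x1=T, x2=T, x3=T, x4=F, x5=T, x6=T, x7=F, x8=F, x9=F, x10=T, x11=F, x12=T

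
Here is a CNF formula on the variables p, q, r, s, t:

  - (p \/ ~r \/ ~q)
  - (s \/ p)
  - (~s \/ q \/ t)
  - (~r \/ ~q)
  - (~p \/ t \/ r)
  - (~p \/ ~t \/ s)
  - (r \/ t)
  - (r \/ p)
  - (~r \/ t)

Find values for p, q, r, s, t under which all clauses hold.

Branch on p: take p = True.
Branch on q: take q = True.
  then r is forced to False.
  then t is forced to True.
  then s is forced to True.
Every clause has at least one true literal under this assignment.

p=1  q=1  r=0  s=1  t=1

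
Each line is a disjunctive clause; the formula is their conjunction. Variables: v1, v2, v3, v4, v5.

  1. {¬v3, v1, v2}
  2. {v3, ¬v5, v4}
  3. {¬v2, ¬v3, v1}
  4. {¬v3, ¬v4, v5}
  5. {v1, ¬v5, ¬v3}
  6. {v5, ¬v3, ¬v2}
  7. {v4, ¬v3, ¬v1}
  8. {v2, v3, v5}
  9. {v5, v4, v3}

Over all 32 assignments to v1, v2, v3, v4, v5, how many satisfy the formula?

8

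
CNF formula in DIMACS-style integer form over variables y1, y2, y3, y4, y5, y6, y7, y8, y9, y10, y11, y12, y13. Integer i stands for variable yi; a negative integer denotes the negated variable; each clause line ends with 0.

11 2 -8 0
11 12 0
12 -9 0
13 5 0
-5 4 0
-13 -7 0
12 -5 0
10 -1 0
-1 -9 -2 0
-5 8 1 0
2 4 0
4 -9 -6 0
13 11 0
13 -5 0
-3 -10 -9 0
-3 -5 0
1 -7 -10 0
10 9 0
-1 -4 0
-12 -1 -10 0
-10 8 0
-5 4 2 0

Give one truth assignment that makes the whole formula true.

y1 = F, y2 = T, y3 = F, y4 = F, y5 = F, y6 = T, y7 = F, y8 = T, y9 = F, y10 = T, y11 = T, y12 = T, y13 = T

Pure literal: y3 appears only negated; assign y3 = False.
y7 occurs only negated in the remaining clauses — set y7 = False.
Set y1 = False and propagate.
Branch on y2: take y2 = True.
Branch on y4: take y4 = False.
  then y5 is forced to False.
  then y13 is forced to True.
The remaining clauses are satisfied by y6 = True, y8 = True, y9 = False, y10 = True, y11 = True, y12 = True.
Check each clause:
  1. {y2, y11, ¬y8} — y2 is true.
  2. {y12, y11} — y11 is true.
  3. {y12, ¬y9} — y12 is true.
  4. {y13, y5} — y13 is true.
  5. {y4, ¬y5} — ¬y5 is true.
  6. {¬y7, ¬y13} — ¬y7 is true.
  7. {¬y5, y12} — ¬y5 is true.
  8. {¬y1, y10} — y10 is true.
  9. {¬y1, ¬y9, ¬y2} — ¬y9 is true.
  10. {¬y5, y8, y1} — y8 is true.
  11. {y4, y2} — y2 is true.
  12. {y4, ¬y9, ¬y6} — ¬y9 is true.
  13. {y11, y13} — y11 is true.
  14. {¬y5, y13} — ¬y5 is true.
  15. {¬y3, ¬y9, ¬y10} — ¬y3 is true.
  16. {¬y5, ¬y3} — ¬y5 is true.
  17. {y1, ¬y7, ¬y10} — ¬y7 is true.
  18. {y10, y9} — y10 is true.
  19. {¬y4, ¬y1} — ¬y4 is true.
  20. {¬y12, ¬y10, ¬y1} — ¬y1 is true.
  21. {y8, ¬y10} — y8 is true.
  22. {y2, y4, ¬y5} — y2 is true.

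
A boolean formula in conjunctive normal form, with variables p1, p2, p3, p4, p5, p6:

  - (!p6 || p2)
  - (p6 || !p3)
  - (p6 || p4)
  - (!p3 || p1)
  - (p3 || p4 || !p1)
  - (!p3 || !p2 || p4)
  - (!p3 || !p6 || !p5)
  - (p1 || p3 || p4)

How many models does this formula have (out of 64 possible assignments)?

13

Case analysis on p3 and p4:
  p3=T, p4=T: remaining (p1,p2,p5,p6) ∈ {(T,T,F,T)} — 1.
  p3=T, p4=F: a clause becomes empty — 0.
  p3=F, p4=T: p1, p5 free; 3 ways for (p2,p6) × 2^2 = 12.
  p3=F, p4=F: a clause becomes empty — 0.
Total: 1 + 0 + 12 + 0 = 13.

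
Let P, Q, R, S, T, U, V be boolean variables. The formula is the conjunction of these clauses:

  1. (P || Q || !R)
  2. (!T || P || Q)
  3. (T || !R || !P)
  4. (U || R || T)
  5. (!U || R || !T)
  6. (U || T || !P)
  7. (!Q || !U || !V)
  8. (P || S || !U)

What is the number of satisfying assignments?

Case analysis on P and T:
  P=T, T=T: S free; 11 ways for (Q,R,U,V) × 2^1 = 22.
  P=T, T=F: S free; 3 ways for (Q,R,U,V) × 2^1 = 6.
  P=F, T=T: 9 of the 32 assignments to (Q,R,S,U,V) work.
  P=F, T=F: 8 of the 32 assignments to (Q,R,S,U,V) work.
Total: 22 + 6 + 9 + 8 = 45.

45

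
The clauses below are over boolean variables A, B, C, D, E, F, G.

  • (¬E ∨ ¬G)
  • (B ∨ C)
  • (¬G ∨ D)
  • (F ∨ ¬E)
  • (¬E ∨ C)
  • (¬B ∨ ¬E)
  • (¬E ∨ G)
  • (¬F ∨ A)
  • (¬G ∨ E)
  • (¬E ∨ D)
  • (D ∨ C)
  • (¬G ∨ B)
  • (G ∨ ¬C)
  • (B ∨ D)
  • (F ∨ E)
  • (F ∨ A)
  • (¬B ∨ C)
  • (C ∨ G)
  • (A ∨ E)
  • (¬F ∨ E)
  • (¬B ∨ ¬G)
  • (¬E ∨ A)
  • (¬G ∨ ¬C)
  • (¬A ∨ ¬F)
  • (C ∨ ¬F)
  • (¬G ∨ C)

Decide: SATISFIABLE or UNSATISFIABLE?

E = True:
  propagation gives G=False; an empty clause results — contradiction.
E = False:
  propagation gives G=False, C=False; an empty clause results — contradiction.
Every branch closes, so no satisfying assignment exists.

UNSATISFIABLE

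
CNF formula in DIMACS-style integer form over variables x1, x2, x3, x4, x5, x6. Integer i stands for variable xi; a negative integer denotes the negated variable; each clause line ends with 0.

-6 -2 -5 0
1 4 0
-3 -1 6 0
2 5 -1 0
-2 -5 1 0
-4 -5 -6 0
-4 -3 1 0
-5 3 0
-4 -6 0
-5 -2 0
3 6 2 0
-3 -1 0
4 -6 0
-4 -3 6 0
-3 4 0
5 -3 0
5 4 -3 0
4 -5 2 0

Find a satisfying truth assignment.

x1 = F, x2 = T, x3 = F, x4 = T, x5 = F, x6 = F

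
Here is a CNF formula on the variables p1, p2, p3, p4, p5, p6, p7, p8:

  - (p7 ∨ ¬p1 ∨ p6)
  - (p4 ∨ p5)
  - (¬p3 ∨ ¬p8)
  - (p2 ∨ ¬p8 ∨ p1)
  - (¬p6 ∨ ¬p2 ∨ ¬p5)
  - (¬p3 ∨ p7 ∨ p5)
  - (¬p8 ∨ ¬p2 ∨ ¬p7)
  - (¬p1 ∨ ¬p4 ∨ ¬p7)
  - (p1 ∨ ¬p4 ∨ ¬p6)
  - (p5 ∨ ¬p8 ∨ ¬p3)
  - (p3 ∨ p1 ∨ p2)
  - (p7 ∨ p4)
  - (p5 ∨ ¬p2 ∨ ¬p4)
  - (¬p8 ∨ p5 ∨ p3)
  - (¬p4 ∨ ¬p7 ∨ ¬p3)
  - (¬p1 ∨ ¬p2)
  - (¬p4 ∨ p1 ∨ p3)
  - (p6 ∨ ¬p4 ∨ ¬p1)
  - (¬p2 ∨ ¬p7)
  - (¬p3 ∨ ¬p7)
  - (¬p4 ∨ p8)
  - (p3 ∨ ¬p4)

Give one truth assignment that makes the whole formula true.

p1=1, p2=0, p3=0, p4=0, p5=1, p6=0, p7=1, p8=1

Check each clause:
  1. (p7 ∨ p6 ∨ ¬p1) — p7 is true.
  2. (p4 ∨ p5) — p5 is true.
  3. (¬p3 ∨ ¬p8) — ¬p3 is true.
  4. (¬p8 ∨ p2 ∨ p1) — p1 is true.
  5. (¬p5 ∨ ¬p6 ∨ ¬p2) — ¬p6 is true.
  6. (p5 ∨ p7 ∨ ¬p3) — p5 is true.
  7. (¬p8 ∨ ¬p2 ∨ ¬p7) — ¬p2 is true.
  8. (¬p1 ∨ ¬p4 ∨ ¬p7) — ¬p4 is true.
  9. (¬p6 ∨ ¬p4 ∨ p1) — p1 is true.
  10. (p5 ∨ ¬p3 ∨ ¬p8) — ¬p3 is true.
  11. (p3 ∨ p1 ∨ p2) — p1 is true.
  12. (p7 ∨ p4) — p7 is true.
  13. (¬p2 ∨ p5 ∨ ¬p4) — ¬p4 is true.
  14. (p3 ∨ p5 ∨ ¬p8) — p5 is true.
  15. (¬p4 ∨ ¬p7 ∨ ¬p3) — ¬p4 is true.
  16. (¬p1 ∨ ¬p2) — ¬p2 is true.
  17. (p3 ∨ p1 ∨ ¬p4) — p1 is true.
  18. (p6 ∨ ¬p1 ∨ ¬p4) — ¬p4 is true.
  19. (¬p2 ∨ ¬p7) — ¬p2 is true.
  20. (¬p3 ∨ ¬p7) — ¬p3 is true.
  21. (p8 ∨ ¬p4) — p8 is true.
  22. (p3 ∨ ¬p4) — ¬p4 is true.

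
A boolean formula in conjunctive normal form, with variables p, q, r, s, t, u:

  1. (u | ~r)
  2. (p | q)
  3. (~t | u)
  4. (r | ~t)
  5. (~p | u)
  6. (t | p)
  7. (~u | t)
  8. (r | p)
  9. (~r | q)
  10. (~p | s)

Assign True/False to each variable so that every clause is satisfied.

q occurs only positively in the remaining clauses — set q = True.
Pure literal: s appears only positively; assign s = True.
Branch on p: take p = False.
  then t is forced to True.
  then u is forced to True.
  then r is forced to True.

p=F, q=T, r=T, s=T, t=T, u=T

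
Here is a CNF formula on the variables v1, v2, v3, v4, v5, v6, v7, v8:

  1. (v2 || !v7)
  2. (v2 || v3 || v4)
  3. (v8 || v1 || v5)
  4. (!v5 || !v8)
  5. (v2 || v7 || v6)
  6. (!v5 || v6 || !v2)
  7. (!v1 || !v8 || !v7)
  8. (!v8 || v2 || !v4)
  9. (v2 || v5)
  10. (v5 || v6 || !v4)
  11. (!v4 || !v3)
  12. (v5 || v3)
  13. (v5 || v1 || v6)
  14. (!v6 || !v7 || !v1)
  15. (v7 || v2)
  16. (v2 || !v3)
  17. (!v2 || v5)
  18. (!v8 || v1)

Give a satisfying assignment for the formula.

v1 = 0, v2 = 1, v3 = 1, v4 = 0, v5 = 1, v6 = 1, v7 = 1, v8 = 0

Branch on v1: take v1 = False.
  then v8 is forced to False.
  then v5 is forced to True.
For the remaining variables, v2 = True, v3 = True, v4 = False, v6 = True, v7 = True works.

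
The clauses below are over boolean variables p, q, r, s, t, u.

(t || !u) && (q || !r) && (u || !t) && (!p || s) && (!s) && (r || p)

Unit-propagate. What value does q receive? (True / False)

True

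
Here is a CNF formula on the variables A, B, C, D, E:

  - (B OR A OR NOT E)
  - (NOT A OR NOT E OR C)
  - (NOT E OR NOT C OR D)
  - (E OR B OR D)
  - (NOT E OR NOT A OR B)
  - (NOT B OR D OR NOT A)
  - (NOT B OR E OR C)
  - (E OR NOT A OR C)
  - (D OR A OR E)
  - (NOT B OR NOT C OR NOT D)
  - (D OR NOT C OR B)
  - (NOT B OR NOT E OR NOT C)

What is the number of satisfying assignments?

Satisfying assignments:
  A=0 B=0 C=0 D=1 E=0
  A=0 B=0 C=1 D=1 E=0
  A=0 B=1 C=0 D=0 E=1
  A=0 B=1 C=0 D=1 E=1
  A=1 B=0 C=1 D=1 E=0
Count: 5.

5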